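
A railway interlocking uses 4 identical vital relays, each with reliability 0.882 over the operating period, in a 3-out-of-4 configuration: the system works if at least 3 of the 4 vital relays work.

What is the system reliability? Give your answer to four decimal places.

R = Σ_{i=3}^{4} C(4,i) p^i (1−p)^{4−i} with p = 0.882
C(4,3)·0.882^3·0.118^1 = 0.323853
C(4,4)·0.882^4·0.118^0 = 0.605166
Sum = 0.9290

0.9290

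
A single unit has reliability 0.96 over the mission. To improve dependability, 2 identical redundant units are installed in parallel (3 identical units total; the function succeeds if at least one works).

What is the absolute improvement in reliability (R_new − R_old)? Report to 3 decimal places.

R_before = 0.96
R_after = 1 − (1 − 0.96)^3 = 1.000
ΔR = 1.000 − 0.96 = 0.040

0.040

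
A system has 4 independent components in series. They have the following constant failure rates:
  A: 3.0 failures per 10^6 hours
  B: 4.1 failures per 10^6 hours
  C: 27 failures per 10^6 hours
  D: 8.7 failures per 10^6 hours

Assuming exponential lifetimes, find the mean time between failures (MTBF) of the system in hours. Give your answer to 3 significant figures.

23400

Series of exponential components: λ_sys = Σ λ_i
λ_sys = 0.0000030 + 0.0000041 + 0.000027 + 0.0000087 = 4.2800e-05 /h
MTBF = 1 / λ_sys = 23400 h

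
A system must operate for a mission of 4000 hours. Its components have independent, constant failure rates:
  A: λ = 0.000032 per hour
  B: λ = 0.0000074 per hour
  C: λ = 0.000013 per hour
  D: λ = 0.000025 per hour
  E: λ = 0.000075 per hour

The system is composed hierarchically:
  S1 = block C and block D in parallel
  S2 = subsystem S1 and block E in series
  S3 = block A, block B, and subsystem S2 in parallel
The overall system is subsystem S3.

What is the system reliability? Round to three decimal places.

0.999

R(A) = exp(−0.000032 × 4000) = 0.87985
R(B) = exp(−0.0000074 × 4000) = 0.97083
R(C) = exp(−0.000013 × 4000) = 0.94933
R(D) = exp(−0.000025 × 4000) = 0.90484
R(E) = exp(−0.000075 × 4000) = 0.74082
Parallel (C and D): 1 − (1 − 0.94933)(1 − 0.90484) = 0.99518
Series ([0.99518] and E): 0.99518 × 0.74082 = 0.73725
Parallel (A, B, and [0.73725]): 1 − (1 − 0.87985)(1 − 0.97083)(1 − 0.73725) = 0.999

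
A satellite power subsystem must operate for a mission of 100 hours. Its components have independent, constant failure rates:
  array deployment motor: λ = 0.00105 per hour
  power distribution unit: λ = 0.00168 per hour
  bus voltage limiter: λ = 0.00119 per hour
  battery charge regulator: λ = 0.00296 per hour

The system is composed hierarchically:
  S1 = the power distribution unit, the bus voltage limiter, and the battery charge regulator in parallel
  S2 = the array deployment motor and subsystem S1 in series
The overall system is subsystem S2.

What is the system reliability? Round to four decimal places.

0.8963

R(array deployment motor) = exp(−0.00105 × 100) = 0.900325
R(power distribution unit) = exp(−0.00168 × 100) = 0.845354
R(bus voltage limiter) = exp(−0.00119 × 100) = 0.887808
R(battery charge regulator) = exp(−0.00296 × 100) = 0.743787
Parallel (power distribution unit, bus voltage limiter, and battery charge regulator): 1 − (1 − 0.845354)(1 − 0.887808)(1 − 0.743787) = 0.995555
Series (array deployment motor and [0.995555]): 0.900325 × 0.995555 = 0.8963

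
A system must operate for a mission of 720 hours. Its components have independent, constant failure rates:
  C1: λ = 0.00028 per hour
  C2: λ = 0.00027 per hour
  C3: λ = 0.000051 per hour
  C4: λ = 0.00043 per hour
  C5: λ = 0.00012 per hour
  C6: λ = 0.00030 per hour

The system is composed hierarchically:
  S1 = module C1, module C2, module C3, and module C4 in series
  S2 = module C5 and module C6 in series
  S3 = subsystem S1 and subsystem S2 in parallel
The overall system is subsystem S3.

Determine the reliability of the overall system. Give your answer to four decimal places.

0.8633

R(C1) = exp(−0.00028 × 720) = 0.817422
R(C2) = exp(−0.00027 × 720) = 0.823329
R(C3) = exp(−0.000051 × 720) = 0.963946
R(C4) = exp(−0.00043 × 720) = 0.733740
R(C5) = exp(−0.00012 × 720) = 0.917227
R(C6) = exp(−0.00030 × 720) = 0.805735
Series (C1, C2, C3, and C4): 0.817422 × 0.823329 × 0.963946 × 0.733740 = 0.476008
Series (C5 and C6): 0.917227 × 0.805735 = 0.739042
Parallel ([0.476008] and [0.739042]): 1 − (1 − 0.476008)(1 − 0.739042) = 0.8633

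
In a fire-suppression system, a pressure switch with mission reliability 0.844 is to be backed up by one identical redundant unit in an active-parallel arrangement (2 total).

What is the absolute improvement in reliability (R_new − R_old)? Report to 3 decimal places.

R_before = 0.844
R_after = 1 − (1 − 0.844)^2 = 0.976
ΔR = 0.976 − 0.844 = 0.132

0.132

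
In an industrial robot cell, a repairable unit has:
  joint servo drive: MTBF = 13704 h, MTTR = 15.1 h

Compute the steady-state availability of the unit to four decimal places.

A(joint servo drive) = MTBF/(MTBF+MTTR) = 13704/(13704+15.1) = 0.9989

0.9989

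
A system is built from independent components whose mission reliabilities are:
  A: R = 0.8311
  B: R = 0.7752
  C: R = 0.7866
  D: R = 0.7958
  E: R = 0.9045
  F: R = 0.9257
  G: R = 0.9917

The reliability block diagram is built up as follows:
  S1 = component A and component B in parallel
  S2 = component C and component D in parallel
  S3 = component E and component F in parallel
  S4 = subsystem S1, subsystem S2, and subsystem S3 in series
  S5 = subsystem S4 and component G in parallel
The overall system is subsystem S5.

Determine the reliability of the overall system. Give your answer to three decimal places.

0.999

Parallel (A and B): 1 − (1 − 0.83110)(1 − 0.77520) = 0.96203
Parallel (C and D): 1 − (1 − 0.78660)(1 − 0.79580) = 0.95642
Parallel (E and F): 1 − (1 − 0.90450)(1 − 0.92570) = 0.99290
Series ([0.96203], [0.95642], and [0.99290]): 0.96203 × 0.95642 × 0.99290 = 0.91357
Parallel ([0.91357] and G): 1 − (1 − 0.91357)(1 − 0.99170) = 0.999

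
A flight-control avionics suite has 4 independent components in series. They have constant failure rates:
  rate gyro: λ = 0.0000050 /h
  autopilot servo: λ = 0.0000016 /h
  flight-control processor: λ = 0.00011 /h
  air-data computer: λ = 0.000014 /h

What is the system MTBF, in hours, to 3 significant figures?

7660

Series of exponential components: λ_sys = Σ λ_i
λ_sys = 0.0000050 + 0.0000016 + 0.00011 + 0.000014 = 1.3060e-04 /h
MTBF = 1 / λ_sys = 7660 h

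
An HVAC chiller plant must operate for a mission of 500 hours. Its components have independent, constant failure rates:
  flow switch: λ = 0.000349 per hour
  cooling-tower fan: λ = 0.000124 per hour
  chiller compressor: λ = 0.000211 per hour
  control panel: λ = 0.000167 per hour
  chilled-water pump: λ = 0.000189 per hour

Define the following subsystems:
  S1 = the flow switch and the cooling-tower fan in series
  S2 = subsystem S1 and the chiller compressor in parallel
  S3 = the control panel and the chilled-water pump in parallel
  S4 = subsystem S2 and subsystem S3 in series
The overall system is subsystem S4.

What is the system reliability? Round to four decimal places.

R(flow switch) = exp(−0.000349 × 500) = 0.839877
R(cooling-tower fan) = exp(−0.000124 × 500) = 0.939883
R(chiller compressor) = exp(−0.000211 × 500) = 0.899874
R(control panel) = exp(−0.000167 × 500) = 0.919891
R(chilled-water pump) = exp(−0.000189 × 500) = 0.909828
Series (flow switch and cooling-tower fan): 0.839877 × 0.939883 = 0.789386
Parallel ([0.789386] and chiller compressor): 1 − (1 − 0.789386)(1 − 0.899874) = 0.978912
Parallel (control panel and chilled-water pump): 1 − (1 − 0.919891)(1 − 0.909828) = 0.992776
Series ([0.978912] and [0.992776]): 0.978912 × 0.992776 = 0.9718

0.9718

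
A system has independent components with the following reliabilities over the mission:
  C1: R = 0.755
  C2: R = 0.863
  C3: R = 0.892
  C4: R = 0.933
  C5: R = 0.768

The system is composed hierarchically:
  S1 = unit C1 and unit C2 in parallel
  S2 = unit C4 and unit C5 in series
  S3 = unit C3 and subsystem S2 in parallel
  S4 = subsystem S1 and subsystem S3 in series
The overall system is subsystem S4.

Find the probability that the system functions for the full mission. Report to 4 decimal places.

0.9368

Parallel (C1 and C2): 1 − (1 − 0.755000)(1 − 0.863000) = 0.966435
Series (C4 and C5): 0.933000 × 0.768000 = 0.716544
Parallel (C3 and [0.716544]): 1 − (1 − 0.892000)(1 − 0.716544) = 0.969387
Series ([0.966435] and [0.969387]): 0.966435 × 0.969387 = 0.9368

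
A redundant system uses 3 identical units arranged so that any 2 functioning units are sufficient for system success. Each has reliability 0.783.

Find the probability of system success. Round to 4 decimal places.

0.8792

R = Σ_{i=2}^{3} C(3,i) p^i (1−p)^{3−i} with p = 0.783
C(3,2)·0.783^2·0.217^1 = 0.399121
C(3,3)·0.783^3·0.217^0 = 0.480049
Sum = 0.8792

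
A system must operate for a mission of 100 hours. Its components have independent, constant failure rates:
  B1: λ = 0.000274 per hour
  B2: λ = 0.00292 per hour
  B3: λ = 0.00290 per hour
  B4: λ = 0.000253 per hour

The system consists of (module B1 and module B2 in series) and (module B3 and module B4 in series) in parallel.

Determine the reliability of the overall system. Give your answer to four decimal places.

R(B1) = exp(−0.000274 × 100) = 0.972972
R(B2) = exp(−0.00292 × 100) = 0.746769
R(B3) = exp(−0.00290 × 100) = 0.748264
R(B4) = exp(−0.000253 × 100) = 0.975017
Series (B1 and B2): 0.972972 × 0.746769 = 0.726585
Series (B3 and B4): 0.748264 × 0.975017 = 0.729570
Parallel ([0.726585] and [0.729570]): 1 − (1 − 0.726585)(1 − 0.729570) = 0.9261

0.9261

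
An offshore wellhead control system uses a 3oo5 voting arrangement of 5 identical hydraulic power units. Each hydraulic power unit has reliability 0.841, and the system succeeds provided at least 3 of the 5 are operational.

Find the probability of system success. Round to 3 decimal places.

0.969

R = Σ_{i=3}^{5} C(5,i) p^i (1−p)^{5−i} with p = 0.841
C(5,3)·0.841^3·0.159^2 = 0.15038
C(5,4)·0.841^4·0.159^1 = 0.39770
C(5,5)·0.841^5·0.159^0 = 0.42071
Sum = 0.969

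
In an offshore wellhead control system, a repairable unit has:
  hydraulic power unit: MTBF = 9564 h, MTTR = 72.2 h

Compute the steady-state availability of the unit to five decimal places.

A(hydraulic power unit) = MTBF/(MTBF+MTTR) = 9564/(9564+72.2) = 0.99251

0.99251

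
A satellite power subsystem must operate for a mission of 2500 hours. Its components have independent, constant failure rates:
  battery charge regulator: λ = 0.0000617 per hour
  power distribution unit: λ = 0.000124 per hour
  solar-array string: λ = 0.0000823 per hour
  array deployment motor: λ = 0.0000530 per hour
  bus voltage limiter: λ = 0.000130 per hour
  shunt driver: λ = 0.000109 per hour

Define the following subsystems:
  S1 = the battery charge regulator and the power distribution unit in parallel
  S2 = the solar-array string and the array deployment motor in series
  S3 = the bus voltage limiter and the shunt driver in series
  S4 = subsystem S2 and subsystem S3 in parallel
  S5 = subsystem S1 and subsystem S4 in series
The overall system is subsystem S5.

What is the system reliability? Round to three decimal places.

0.838

R(battery charge regulator) = exp(−0.0000617 × 2500) = 0.85706
R(power distribution unit) = exp(−0.000124 × 2500) = 0.73345
R(solar-array string) = exp(−0.0000823 × 2500) = 0.81404
R(array deployment motor) = exp(−0.0000530 × 2500) = 0.87590
R(bus voltage limiter) = exp(−0.000130 × 2500) = 0.72253
R(shunt driver) = exp(−0.000109 × 2500) = 0.76147
Parallel (battery charge regulator and power distribution unit): 1 − (1 − 0.85706)(1 − 0.73345) = 0.96190
Series (solar-array string and array deployment motor): 0.81404 × 0.87590 = 0.71302
Series (bus voltage limiter and shunt driver): 0.72253 × 0.76147 = 0.55018
Parallel ([0.71302] and [0.55018]): 1 − (1 − 0.71302)(1 − 0.55018) = 0.87091
Series ([0.96190] and [0.87091]): 0.96190 × 0.87091 = 0.838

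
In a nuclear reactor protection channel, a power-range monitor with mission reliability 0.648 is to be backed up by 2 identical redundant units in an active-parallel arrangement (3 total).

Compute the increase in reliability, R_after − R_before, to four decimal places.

0.3084

R_before = 0.648
R_after = 1 − (1 − 0.648)^3 = 0.9564
ΔR = 0.9564 − 0.648 = 0.3084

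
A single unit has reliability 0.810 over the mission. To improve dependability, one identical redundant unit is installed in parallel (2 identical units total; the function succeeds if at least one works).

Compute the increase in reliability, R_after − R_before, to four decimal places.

R_before = 0.810
R_after = 1 − (1 − 0.810)^2 = 0.9639
ΔR = 0.9639 − 0.810 = 0.1539

0.1539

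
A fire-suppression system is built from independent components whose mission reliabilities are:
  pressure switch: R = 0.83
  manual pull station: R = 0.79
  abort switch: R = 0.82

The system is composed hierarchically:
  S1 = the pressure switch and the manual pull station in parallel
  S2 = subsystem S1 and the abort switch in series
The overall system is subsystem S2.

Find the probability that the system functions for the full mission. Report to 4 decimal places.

0.7907

Parallel (pressure switch and manual pull station): 1 − (1 − 0.830000)(1 − 0.790000) = 0.964300
Series ([0.964300] and abort switch): 0.964300 × 0.820000 = 0.7907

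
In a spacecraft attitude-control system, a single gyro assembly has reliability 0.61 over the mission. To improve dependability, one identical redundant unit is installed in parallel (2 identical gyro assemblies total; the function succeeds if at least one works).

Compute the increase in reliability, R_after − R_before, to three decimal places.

R_before = 0.61
R_after = 1 − (1 − 0.61)^2 = 0.848
ΔR = 0.848 − 0.61 = 0.238

0.238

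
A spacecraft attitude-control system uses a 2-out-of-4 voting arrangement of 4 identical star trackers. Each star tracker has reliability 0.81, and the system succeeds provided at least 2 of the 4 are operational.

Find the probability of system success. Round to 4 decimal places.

R = Σ_{i=2}^{4} C(4,i) p^i (1−p)^{4−i} with p = 0.81
C(4,2)·0.81^2·0.19^2 = 0.142111
C(4,3)·0.81^3·0.19^1 = 0.403895
C(4,4)·0.81^4·0.19^0 = 0.430467
Sum = 0.9765

0.9765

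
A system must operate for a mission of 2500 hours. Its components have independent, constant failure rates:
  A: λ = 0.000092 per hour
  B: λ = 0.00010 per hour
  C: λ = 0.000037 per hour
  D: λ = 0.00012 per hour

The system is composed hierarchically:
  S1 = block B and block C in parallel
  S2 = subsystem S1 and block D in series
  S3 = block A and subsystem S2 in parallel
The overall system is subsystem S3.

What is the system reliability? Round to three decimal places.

0.944

R(A) = exp(−0.000092 × 2500) = 0.79453
R(B) = exp(−0.00010 × 2500) = 0.77880
R(C) = exp(−0.000037 × 2500) = 0.91165
R(D) = exp(−0.00012 × 2500) = 0.74082
Parallel (B and C): 1 − (1 − 0.77880)(1 − 0.91165) = 0.98046
Series ([0.98046] and D): 0.98046 × 0.74082 = 0.72634
Parallel (A and [0.72634]): 1 − (1 − 0.79453)(1 − 0.72634) = 0.944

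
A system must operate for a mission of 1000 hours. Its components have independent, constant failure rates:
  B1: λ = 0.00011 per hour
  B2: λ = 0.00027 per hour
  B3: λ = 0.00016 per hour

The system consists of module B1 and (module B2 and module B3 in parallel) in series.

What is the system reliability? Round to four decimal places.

0.8645

R(B1) = exp(−0.00011 × 1000) = 0.895834
R(B2) = exp(−0.00027 × 1000) = 0.763379
R(B3) = exp(−0.00016 × 1000) = 0.852144
Parallel (B2 and B3): 1 − (1 − 0.763379)(1 − 0.852144) = 0.965014
Series (B1 and [0.965014]): 0.895834 × 0.965014 = 0.8645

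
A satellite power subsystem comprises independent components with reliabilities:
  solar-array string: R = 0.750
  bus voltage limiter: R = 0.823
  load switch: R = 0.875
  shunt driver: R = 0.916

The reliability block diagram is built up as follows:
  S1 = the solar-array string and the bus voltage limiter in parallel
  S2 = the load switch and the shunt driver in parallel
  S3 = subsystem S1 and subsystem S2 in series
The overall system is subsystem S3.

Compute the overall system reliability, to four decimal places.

0.9457

Parallel (solar-array string and bus voltage limiter): 1 − (1 − 0.750000)(1 − 0.823000) = 0.955750
Parallel (load switch and shunt driver): 1 − (1 − 0.875000)(1 − 0.916000) = 0.989500
Series ([0.955750] and [0.989500]): 0.955750 × 0.989500 = 0.9457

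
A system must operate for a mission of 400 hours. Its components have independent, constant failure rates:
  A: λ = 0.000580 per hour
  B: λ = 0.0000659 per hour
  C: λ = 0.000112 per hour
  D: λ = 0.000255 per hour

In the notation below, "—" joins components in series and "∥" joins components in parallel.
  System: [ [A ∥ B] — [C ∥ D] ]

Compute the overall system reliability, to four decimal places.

0.9904

R(A) = exp(−0.000580 × 400) = 0.792946
R(B) = exp(−0.0000659 × 400) = 0.973984
R(C) = exp(−0.000112 × 400) = 0.956189
R(D) = exp(−0.000255 × 400) = 0.903030
Parallel (A and B): 1 − (1 − 0.792946)(1 − 0.973984) = 0.994613
Parallel (C and D): 1 − (1 − 0.956189)(1 − 0.903030) = 0.995752
Series ([0.994613] and [0.995752]): 0.994613 × 0.995752 = 0.9904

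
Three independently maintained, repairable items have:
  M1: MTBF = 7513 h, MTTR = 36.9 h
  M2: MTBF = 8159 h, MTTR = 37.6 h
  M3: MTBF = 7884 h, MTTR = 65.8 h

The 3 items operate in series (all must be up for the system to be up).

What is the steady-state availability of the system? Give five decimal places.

A(M1) = MTBF/(MTBF+MTTR) = 7513/(7513+36.9) = 0.995113
A(M2) = MTBF/(MTBF+MTTR) = 8159/(8159+37.6) = 0.995413
A(M3) = MTBF/(MTBF+MTTR) = 7884/(7884+65.8) = 0.991723
Series availability: 0.995113 × 0.995413 × 0.991723 = 0.98235

0.98235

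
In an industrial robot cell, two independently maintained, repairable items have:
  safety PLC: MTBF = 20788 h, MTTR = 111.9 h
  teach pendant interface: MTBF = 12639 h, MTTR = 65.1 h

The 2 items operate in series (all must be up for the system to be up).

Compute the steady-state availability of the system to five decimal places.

0.98955

A(safety PLC) = MTBF/(MTBF+MTTR) = 20788/(20788+111.9) = 0.994646
A(teach pendant interface) = MTBF/(MTBF+MTTR) = 12639/(12639+65.1) = 0.994876
Series availability: 0.994646 × 0.994876 = 0.98955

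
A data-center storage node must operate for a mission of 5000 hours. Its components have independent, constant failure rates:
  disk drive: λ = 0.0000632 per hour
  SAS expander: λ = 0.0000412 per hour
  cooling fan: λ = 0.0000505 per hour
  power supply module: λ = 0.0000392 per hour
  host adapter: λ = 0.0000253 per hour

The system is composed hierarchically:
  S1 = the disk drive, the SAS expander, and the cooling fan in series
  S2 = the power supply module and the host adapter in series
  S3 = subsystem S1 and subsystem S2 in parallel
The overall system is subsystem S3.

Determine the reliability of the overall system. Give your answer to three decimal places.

0.851

R(disk drive) = exp(−0.0000632 × 5000) = 0.72906
R(SAS expander) = exp(−0.0000412 × 5000) = 0.81383
R(cooling fan) = exp(−0.0000505 × 5000) = 0.77686
R(power supply module) = exp(−0.0000392 × 5000) = 0.82201
R(host adapter) = exp(−0.0000253 × 5000) = 0.88117
Series (disk drive, SAS expander, and cooling fan): 0.72906 × 0.81383 × 0.77686 = 0.46094
Series (power supply module and host adapter): 0.82201 × 0.88117 = 0.72433
Parallel ([0.46094] and [0.72433]): 1 − (1 − 0.46094)(1 − 0.72433) = 0.851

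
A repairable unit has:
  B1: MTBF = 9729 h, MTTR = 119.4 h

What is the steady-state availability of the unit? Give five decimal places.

A(B1) = MTBF/(MTBF+MTTR) = 9729/(9729+119.4) = 0.98788

0.98788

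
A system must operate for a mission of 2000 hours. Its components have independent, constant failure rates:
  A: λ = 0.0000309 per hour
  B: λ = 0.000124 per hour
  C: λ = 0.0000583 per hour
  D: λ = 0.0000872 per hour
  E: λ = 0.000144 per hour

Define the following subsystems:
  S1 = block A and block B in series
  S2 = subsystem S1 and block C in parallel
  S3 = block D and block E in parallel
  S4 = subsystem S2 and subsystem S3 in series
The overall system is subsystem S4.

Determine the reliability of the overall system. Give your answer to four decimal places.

0.9318

R(A) = exp(−0.0000309 × 2000) = 0.940071
R(B) = exp(−0.000124 × 2000) = 0.780360
R(C) = exp(−0.0000583 × 2000) = 0.889941
R(D) = exp(−0.0000872 × 2000) = 0.839961
R(E) = exp(−0.000144 × 2000) = 0.749762
Series (A and B): 0.940071 × 0.780360 = 0.733594
Parallel ([0.733594] and C): 1 − (1 − 0.733594)(1 − 0.889941) = 0.970680
Parallel (D and E): 1 − (1 − 0.839961)(1 − 0.749762) = 0.959952
Series ([0.970680] and [0.959952]): 0.970680 × 0.959952 = 0.9318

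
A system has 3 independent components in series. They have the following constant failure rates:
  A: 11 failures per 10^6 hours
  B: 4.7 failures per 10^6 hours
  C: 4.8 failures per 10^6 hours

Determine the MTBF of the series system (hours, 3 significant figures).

48800

Series of exponential components: λ_sys = Σ λ_i
λ_sys = 0.000011 + 0.0000047 + 0.0000048 = 2.0500e-05 /h
MTBF = 1 / λ_sys = 48800 h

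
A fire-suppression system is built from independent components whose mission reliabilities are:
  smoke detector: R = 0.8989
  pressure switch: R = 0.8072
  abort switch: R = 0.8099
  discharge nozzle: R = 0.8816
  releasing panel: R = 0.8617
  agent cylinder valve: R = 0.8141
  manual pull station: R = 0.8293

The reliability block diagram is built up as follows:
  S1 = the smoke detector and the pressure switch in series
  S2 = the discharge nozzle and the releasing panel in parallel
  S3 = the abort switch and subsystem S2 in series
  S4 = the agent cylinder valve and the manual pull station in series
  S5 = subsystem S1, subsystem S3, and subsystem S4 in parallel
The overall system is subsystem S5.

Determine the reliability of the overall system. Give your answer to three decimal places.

0.982

Series (smoke detector and pressure switch): 0.89890 × 0.80720 = 0.72559
Parallel (discharge nozzle and releasing panel): 1 − (1 − 0.88160)(1 − 0.86170) = 0.98363
Series (abort switch and [0.98363]): 0.80990 × 0.98363 = 0.79664
Series (agent cylinder valve and manual pull station): 0.81410 × 0.82930 = 0.67513
Parallel ([0.72559], [0.79664], and [0.67513]): 1 − (1 − 0.72559)(1 − 0.79664)(1 − 0.67513) = 0.982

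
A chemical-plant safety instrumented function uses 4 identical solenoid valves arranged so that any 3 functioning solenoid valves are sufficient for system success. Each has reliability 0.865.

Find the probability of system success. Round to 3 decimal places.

0.909

R = Σ_{i=3}^{4} C(4,i) p^i (1−p)^{4−i} with p = 0.865
C(4,3)·0.865^3·0.135^1 = 0.34950
C(4,4)·0.865^4·0.135^0 = 0.55984
Sum = 0.909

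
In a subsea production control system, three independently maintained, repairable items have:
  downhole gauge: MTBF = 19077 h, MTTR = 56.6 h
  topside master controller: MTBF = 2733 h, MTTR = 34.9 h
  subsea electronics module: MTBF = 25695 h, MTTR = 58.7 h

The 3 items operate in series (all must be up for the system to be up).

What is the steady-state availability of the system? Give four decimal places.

0.9822

A(downhole gauge) = MTBF/(MTBF+MTTR) = 19077/(19077+56.6) = 0.997042
A(topside master controller) = MTBF/(MTBF+MTTR) = 2733/(2733+34.9) = 0.987391
A(subsea electronics module) = MTBF/(MTBF+MTTR) = 25695/(25695+58.7) = 0.997721
Series availability: 0.997042 × 0.987391 × 0.997721 = 0.9822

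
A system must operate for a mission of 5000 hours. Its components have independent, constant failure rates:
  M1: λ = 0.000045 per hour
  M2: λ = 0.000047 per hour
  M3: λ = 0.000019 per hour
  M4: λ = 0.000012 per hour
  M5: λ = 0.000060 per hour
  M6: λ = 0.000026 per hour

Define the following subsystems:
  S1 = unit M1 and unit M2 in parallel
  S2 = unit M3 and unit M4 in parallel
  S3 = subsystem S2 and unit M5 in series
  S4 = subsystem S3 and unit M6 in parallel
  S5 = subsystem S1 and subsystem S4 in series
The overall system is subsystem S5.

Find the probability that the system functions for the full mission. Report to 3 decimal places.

R(M1) = exp(−0.000045 × 5000) = 0.79852
R(M2) = exp(−0.000047 × 5000) = 0.79057
R(M3) = exp(−0.000019 × 5000) = 0.90937
R(M4) = exp(−0.000012 × 5000) = 0.94176
R(M5) = exp(−0.000060 × 5000) = 0.74082
R(M6) = exp(−0.000026 × 5000) = 0.87810
Parallel (M1 and M2): 1 − (1 − 0.79852)(1 − 0.79057) = 0.95780
Parallel (M3 and M4): 1 − (1 − 0.90937)(1 − 0.94176) = 0.99472
Series ([0.99472] and M5): 0.99472 × 0.74082 = 0.73691
Parallel ([0.73691] and M6): 1 − (1 − 0.73691)(1 − 0.87810) = 0.96793
Series ([0.95780] and [0.96793]): 0.95780 × 0.96793 = 0.927

0.927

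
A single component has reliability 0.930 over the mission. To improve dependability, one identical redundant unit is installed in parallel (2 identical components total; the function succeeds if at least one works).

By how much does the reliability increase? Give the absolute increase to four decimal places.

0.0651

R_before = 0.930
R_after = 1 − (1 − 0.930)^2 = 0.9951
ΔR = 0.9951 − 0.930 = 0.0651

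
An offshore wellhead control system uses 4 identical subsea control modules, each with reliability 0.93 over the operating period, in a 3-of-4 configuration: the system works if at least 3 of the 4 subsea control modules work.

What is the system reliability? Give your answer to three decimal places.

R = Σ_{i=3}^{4} C(4,i) p^i (1−p)^{4−i} with p = 0.93
C(4,3)·0.93^3·0.07^1 = 0.22522
C(4,4)·0.93^4·0.07^0 = 0.74805
Sum = 0.973

0.973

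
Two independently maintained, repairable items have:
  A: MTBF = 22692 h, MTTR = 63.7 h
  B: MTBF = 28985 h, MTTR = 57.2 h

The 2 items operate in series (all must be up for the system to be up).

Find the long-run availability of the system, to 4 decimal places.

0.9952

A(A) = MTBF/(MTBF+MTTR) = 22692/(22692+63.7) = 0.997201
A(B) = MTBF/(MTBF+MTTR) = 28985/(28985+57.2) = 0.998030
Series availability: 0.997201 × 0.998030 = 0.9952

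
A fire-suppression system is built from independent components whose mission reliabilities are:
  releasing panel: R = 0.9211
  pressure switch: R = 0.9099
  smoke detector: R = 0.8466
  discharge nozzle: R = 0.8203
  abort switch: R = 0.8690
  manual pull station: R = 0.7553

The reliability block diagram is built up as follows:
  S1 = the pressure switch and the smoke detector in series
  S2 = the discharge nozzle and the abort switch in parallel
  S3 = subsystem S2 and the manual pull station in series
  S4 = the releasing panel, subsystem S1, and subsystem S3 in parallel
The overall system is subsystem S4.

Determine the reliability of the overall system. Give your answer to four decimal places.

Series (pressure switch and smoke detector): 0.909900 × 0.846600 = 0.770321
Parallel (discharge nozzle and abort switch): 1 − (1 − 0.820300)(1 − 0.869000) = 0.976459
Series ([0.976459] and manual pull station): 0.976459 × 0.755300 = 0.737519
Parallel (releasing panel, [0.770321], and [0.737519]): 1 − (1 − 0.921100)(1 − 0.770321)(1 − 0.737519) = 0.9952

0.9952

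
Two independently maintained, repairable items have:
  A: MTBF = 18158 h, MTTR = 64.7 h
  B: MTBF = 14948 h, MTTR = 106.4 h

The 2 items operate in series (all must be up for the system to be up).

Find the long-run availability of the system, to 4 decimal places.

0.9894

A(A) = MTBF/(MTBF+MTTR) = 18158/(18158+64.7) = 0.996449
A(B) = MTBF/(MTBF+MTTR) = 14948/(14948+106.4) = 0.992932
Series availability: 0.996449 × 0.992932 = 0.9894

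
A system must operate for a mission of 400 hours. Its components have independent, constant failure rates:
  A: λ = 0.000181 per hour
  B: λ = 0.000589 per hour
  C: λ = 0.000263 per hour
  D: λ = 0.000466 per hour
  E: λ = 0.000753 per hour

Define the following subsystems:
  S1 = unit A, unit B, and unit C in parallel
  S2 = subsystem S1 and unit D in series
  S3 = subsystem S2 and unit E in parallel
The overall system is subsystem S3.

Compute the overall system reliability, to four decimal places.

R(A) = exp(−0.000181 × 400) = 0.930159
R(B) = exp(−0.000589 × 400) = 0.790097
R(C) = exp(−0.000263 × 400) = 0.900144
R(D) = exp(−0.000466 × 400) = 0.829942
R(E) = exp(−0.000753 × 400) = 0.739930
Parallel (A, B, and C): 1 − (1 − 0.930159)(1 − 0.790097)(1 − 0.900144) = 0.998536
Series ([0.998536] and D): 0.998536 × 0.829942 = 0.828727
Parallel ([0.828727] and E): 1 − (1 − 0.828727)(1 − 0.739930) = 0.9555

0.9555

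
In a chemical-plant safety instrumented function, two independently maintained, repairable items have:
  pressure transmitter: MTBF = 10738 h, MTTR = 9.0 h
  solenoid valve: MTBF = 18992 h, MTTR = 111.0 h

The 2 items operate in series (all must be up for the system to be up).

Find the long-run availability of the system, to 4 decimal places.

A(pressure transmitter) = MTBF/(MTBF+MTTR) = 10738/(10738+9.0) = 0.999163
A(solenoid valve) = MTBF/(MTBF+MTTR) = 18992/(18992+111.0) = 0.994189
Series availability: 0.999163 × 0.994189 = 0.9934

0.9934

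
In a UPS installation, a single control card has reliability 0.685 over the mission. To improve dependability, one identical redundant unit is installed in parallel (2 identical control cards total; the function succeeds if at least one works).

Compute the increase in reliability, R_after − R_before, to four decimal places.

0.2158

R_before = 0.685
R_after = 1 − (1 − 0.685)^2 = 0.9008
ΔR = 0.9008 − 0.685 = 0.2158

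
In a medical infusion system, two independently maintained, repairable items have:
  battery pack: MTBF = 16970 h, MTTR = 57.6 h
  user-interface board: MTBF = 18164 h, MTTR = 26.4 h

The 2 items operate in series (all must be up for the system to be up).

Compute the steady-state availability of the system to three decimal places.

A(battery pack) = MTBF/(MTBF+MTTR) = 16970/(16970+57.6) = 0.996617
A(user-interface board) = MTBF/(MTBF+MTTR) = 18164/(18164+26.4) = 0.998549
Series availability: 0.996617 × 0.998549 = 0.995

0.995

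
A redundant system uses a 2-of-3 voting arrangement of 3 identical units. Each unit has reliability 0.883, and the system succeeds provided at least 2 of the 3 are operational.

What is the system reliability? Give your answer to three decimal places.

R = Σ_{i=2}^{3} C(3,i) p^i (1−p)^{3−i} with p = 0.883
C(3,2)·0.883^2·0.117^1 = 0.27367
C(3,3)·0.883^3·0.117^0 = 0.68847
Sum = 0.962

0.962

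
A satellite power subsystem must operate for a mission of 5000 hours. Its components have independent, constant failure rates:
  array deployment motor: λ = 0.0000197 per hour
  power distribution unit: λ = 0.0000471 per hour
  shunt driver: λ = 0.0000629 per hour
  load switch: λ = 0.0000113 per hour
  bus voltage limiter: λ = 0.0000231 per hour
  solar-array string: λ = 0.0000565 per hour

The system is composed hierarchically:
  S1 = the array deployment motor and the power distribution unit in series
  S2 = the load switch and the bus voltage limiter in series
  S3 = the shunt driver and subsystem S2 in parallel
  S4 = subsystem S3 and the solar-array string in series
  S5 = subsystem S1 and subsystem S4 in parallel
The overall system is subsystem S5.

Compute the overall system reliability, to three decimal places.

R(array deployment motor) = exp(−0.0000197 × 5000) = 0.90620
R(power distribution unit) = exp(−0.0000471 × 5000) = 0.79018
R(shunt driver) = exp(−0.0000629 × 5000) = 0.73015
R(load switch) = exp(−0.0000113 × 5000) = 0.94507
R(bus voltage limiter) = exp(−0.0000231 × 5000) = 0.89092
R(solar-array string) = exp(−0.0000565 × 5000) = 0.75390
Series (array deployment motor and power distribution unit): 0.90620 × 0.79018 = 0.71606
Series (load switch and bus voltage limiter): 0.94507 × 0.89092 = 0.84198
Parallel (shunt driver and [0.84198]): 1 − (1 − 0.73015)(1 − 0.84198) = 0.95736
Series ([0.95736] and solar-array string): 0.95736 × 0.75390 = 0.72175
Parallel ([0.71606] and [0.72175]): 1 − (1 − 0.71606)(1 − 0.72175) = 0.921

0.921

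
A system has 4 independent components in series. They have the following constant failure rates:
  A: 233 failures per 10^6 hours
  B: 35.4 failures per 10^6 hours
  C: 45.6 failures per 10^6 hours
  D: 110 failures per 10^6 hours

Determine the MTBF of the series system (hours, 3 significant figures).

2360

Series of exponential components: λ_sys = Σ λ_i
λ_sys = 0.000233 + 0.0000354 + 0.0000456 + 0.000110 = 4.2400e-04 /h
MTBF = 1 / λ_sys = 2360 h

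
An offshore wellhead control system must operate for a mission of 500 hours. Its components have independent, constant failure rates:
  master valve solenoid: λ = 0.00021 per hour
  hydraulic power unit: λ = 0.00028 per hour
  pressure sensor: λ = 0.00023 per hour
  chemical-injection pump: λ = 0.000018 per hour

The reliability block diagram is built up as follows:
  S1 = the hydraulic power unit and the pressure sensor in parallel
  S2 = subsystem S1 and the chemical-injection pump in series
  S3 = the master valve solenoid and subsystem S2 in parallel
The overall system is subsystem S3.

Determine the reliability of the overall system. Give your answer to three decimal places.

R(master valve solenoid) = exp(−0.00021 × 500) = 0.90032
R(hydraulic power unit) = exp(−0.00028 × 500) = 0.86936
R(pressure sensor) = exp(−0.00023 × 500) = 0.89137
R(chemical-injection pump) = exp(−0.000018 × 500) = 0.99104
Parallel (hydraulic power unit and pressure sensor): 1 − (1 − 0.86936)(1 − 0.89137) = 0.98581
Series ([0.98581] and chemical-injection pump): 0.98581 × 0.99104 = 0.97698
Parallel (master valve solenoid and [0.97698]): 1 − (1 − 0.90032)(1 − 0.97698) = 0.998

0.998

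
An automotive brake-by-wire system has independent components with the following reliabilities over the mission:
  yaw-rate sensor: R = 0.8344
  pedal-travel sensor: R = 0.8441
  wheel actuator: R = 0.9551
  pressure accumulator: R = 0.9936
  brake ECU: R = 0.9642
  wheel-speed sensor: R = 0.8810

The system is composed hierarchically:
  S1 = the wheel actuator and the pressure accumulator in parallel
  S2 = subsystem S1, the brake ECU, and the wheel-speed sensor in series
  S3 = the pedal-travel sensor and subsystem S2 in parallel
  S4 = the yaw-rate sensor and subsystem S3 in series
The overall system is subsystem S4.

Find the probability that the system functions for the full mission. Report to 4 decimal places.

Parallel (wheel actuator and pressure accumulator): 1 − (1 − 0.955100)(1 − 0.993600) = 0.999713
Series ([0.999713], brake ECU, and wheel-speed sensor): 0.999713 × 0.964200 × 0.881000 = 0.849216
Parallel (pedal-travel sensor and [0.849216]): 1 − (1 − 0.844100)(1 − 0.849216) = 0.976493
Series (yaw-rate sensor and [0.976493]): 0.834400 × 0.976493 = 0.8148

0.8148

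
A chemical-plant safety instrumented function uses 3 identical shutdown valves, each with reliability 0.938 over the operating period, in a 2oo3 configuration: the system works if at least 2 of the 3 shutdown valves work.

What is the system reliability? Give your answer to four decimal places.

0.9889

R = Σ_{i=2}^{3} C(3,i) p^i (1−p)^{3−i} with p = 0.938
C(3,2)·0.938^2·0.062^1 = 0.163651
C(3,3)·0.938^3·0.062^0 = 0.825294
Sum = 0.9889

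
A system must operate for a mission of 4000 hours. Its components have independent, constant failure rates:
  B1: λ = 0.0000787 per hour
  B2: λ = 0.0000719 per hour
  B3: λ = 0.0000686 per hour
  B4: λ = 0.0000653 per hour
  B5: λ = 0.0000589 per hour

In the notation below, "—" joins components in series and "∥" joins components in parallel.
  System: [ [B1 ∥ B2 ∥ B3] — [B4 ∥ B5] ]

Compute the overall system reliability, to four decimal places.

0.9363

R(B1) = exp(−0.0000787 × 4000) = 0.729935
R(B2) = exp(−0.0000719 × 4000) = 0.750062
R(B3) = exp(−0.0000686 × 4000) = 0.760028
R(B4) = exp(−0.0000653 × 4000) = 0.770127
R(B5) = exp(−0.0000589 × 4000) = 0.790097
Parallel (B1, B2, and B3): 1 − (1 − 0.729935)(1 − 0.750062)(1 − 0.760028) = 0.983802
Parallel (B4 and B5): 1 − (1 − 0.770127)(1 − 0.790097) = 0.951749
Series ([0.983802] and [0.951749]): 0.983802 × 0.951749 = 0.9363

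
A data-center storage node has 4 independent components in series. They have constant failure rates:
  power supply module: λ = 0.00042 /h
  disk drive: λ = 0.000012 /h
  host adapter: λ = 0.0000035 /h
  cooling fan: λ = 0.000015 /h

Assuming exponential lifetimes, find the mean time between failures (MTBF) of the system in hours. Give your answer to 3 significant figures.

2220

Series of exponential components: λ_sys = Σ λ_i
λ_sys = 0.00042 + 0.000012 + 0.0000035 + 0.000015 = 4.5050e-04 /h
MTBF = 1 / λ_sys = 2220 h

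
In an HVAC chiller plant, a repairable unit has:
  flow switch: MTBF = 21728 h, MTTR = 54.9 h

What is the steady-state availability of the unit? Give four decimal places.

0.9975

A(flow switch) = MTBF/(MTBF+MTTR) = 21728/(21728+54.9) = 0.9975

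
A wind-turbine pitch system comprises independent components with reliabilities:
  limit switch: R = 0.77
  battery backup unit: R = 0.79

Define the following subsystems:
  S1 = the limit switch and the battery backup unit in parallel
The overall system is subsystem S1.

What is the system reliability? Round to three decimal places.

Parallel (limit switch and battery backup unit): 1 − (1 − 0.77000)(1 − 0.79000) = 0.952

0.952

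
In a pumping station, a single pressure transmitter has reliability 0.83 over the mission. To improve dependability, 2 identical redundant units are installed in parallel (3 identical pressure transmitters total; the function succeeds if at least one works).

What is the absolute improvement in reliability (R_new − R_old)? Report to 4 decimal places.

0.1651

R_before = 0.83
R_after = 1 − (1 − 0.83)^3 = 0.9951
ΔR = 0.9951 − 0.83 = 0.1651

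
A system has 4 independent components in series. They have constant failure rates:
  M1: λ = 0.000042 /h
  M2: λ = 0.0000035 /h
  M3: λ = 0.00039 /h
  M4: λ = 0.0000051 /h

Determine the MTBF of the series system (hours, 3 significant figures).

Series of exponential components: λ_sys = Σ λ_i
λ_sys = 0.000042 + 0.0000035 + 0.00039 + 0.0000051 = 4.4060e-04 /h
MTBF = 1 / λ_sys = 2270 h

2270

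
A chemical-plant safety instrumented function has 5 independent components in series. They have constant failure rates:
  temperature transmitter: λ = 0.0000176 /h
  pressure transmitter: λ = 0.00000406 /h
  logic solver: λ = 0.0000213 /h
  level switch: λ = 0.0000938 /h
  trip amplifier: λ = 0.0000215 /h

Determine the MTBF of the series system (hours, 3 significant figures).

Series of exponential components: λ_sys = Σ λ_i
λ_sys = 0.0000176 + 0.00000406 + 0.0000213 + 0.0000938 + 0.0000215 = 1.5826e-04 /h
MTBF = 1 / λ_sys = 6320 h

6320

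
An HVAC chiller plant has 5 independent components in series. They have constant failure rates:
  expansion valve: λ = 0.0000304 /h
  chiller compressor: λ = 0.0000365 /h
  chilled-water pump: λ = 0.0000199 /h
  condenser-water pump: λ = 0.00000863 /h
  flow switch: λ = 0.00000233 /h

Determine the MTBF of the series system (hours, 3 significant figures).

10200

Series of exponential components: λ_sys = Σ λ_i
λ_sys = 0.0000304 + 0.0000365 + 0.0000199 + 0.00000863 + 0.00000233 = 9.7760e-05 /h
MTBF = 1 / λ_sys = 10200 h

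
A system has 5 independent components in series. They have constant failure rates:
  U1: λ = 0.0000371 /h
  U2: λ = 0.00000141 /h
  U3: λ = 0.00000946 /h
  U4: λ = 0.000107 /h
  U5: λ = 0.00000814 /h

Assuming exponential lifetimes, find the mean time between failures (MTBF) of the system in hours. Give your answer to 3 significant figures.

Series of exponential components: λ_sys = Σ λ_i
λ_sys = 0.0000371 + 0.00000141 + 0.00000946 + 0.000107 + 0.00000814 = 1.6311e-04 /h
MTBF = 1 / λ_sys = 6130 h

6130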